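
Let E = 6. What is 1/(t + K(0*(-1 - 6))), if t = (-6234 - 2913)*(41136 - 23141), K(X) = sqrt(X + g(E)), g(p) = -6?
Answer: -54866755/9031082412690077 - I*sqrt(6)/27093247238070231 ≈ -6.0753e-9 - 9.041e-17*I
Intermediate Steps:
K(X) = sqrt(-6 + X) (K(X) = sqrt(X - 6) = sqrt(-6 + X))
t = -164600265 (t = -9147*17995 = -164600265)
1/(t + K(0*(-1 - 6))) = 1/(-164600265 + sqrt(-6 + 0*(-1 - 6))) = 1/(-164600265 + sqrt(-6 + 0*(-7))) = 1/(-164600265 + sqrt(-6 + 0)) = 1/(-164600265 + sqrt(-6)) = 1/(-164600265 + I*sqrt(6))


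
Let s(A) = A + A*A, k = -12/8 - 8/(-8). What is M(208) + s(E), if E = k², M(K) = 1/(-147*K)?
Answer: 4777/15288 ≈ 0.31247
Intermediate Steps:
k = -½ (k = -12*⅛ - 8*(-⅛) = -3/2 + 1 = -½ ≈ -0.50000)
M(K) = -1/(147*K)
E = ¼ (E = (-½)² = ¼ ≈ 0.25000)
s(A) = A + A²
M(208) + s(E) = -1/147/208 + (1 + ¼)/4 = -1/147*1/208 + (¼)*(5/4) = -1/30576 + 5/16 = 4777/15288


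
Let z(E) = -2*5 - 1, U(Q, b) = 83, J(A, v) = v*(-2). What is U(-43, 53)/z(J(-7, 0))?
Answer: -83/11 ≈ -7.5455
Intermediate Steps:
J(A, v) = -2*v
z(E) = -11 (z(E) = -10 - 1 = -11)
U(-43, 53)/z(J(-7, 0)) = 83/(-11) = 83*(-1/11) = -83/11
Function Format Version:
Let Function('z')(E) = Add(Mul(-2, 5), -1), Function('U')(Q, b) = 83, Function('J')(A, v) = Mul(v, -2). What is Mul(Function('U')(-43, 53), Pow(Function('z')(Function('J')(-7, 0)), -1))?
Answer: Rational(-83, 11) ≈ -7.5455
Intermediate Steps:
Function('J')(A, v) = Mul(-2, v)
Function('z')(E) = -11 (Function('z')(E) = Add(-10, -1) = -11)
Mul(Function('U')(-43, 53), Pow(Function('z')(Function('J')(-7, 0)), -1)) = Mul(83, Pow(-11, -1)) = Mul(83, Rational(-1, 11)) = Rational(-83, 11)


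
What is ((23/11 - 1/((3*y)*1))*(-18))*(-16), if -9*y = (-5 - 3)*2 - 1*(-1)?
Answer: 29952/55 ≈ 544.58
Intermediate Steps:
y = 5/3 (y = -((-5 - 3)*2 - 1*(-1))/9 = -(-8*2 + 1)/9 = -(-16 + 1)/9 = -⅑*(-15) = 5/3 ≈ 1.6667)
((23/11 - 1/((3*y)*1))*(-18))*(-16) = ((23/11 - 1/((3*(5/3))*1))*(-18))*(-16) = ((23*(1/11) - 1/(5*1))*(-18))*(-16) = ((23/11 - 1/5)*(-18))*(-16) = ((23/11 - 1*⅕)*(-18))*(-16) = ((23/11 - ⅕)*(-18))*(-16) = ((104/55)*(-18))*(-16) = -1872/55*(-16) = 29952/55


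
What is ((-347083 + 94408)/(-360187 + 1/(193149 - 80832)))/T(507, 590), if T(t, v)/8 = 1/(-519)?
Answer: -14729063249025/323640986224 ≈ -45.510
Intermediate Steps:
T(t, v) = -8/519 (T(t, v) = 8/(-519) = 8*(-1/519) = -8/519)
((-347083 + 94408)/(-360187 + 1/(193149 - 80832)))/T(507, 590) = ((-347083 + 94408)/(-360187 + 1/(193149 - 80832)))/(-8/519) = -252675/(-360187 + 1/112317)*(-519/8) = -252675/(-40455123278/112317)*(-519/8) = -252675*(-112317/40455123278)*(-519/8) = (28379697975/40455123278)*(-519/8) = -14729063249025/323640986224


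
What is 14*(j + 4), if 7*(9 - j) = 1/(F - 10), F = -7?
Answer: 3096/17 ≈ 182.12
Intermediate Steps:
j = 1072/119 (j = 9 - 1/(7*(-7 - 10)) = 9 - ⅐/(-17) = 9 - ⅐*(-1/17) = 9 + 1/119 = 1072/119 ≈ 9.0084)
14*(j + 4) = 14*(1072/119 + 4) = 14*(1548/119) = 3096/17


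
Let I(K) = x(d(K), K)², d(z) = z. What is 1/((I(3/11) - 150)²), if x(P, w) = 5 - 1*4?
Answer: 1/22201 ≈ 4.5043e-5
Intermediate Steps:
x(P, w) = 1 (x(P, w) = 5 - 4 = 1)
I(K) = 1 (I(K) = 1² = 1)
1/((I(3/11) - 150)²) = 1/((1 - 150)²) = 1/((-149)²) = 1/22201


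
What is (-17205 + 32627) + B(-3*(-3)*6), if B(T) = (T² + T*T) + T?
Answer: 21308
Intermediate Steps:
B(T) = T + 2*T² (B(T) = (T² + T²) + T = 2*T² + T = T + 2*T²)
(-17205 + 32627) + B(-3*(-3)*6) = (-17205 + 32627) + (-3*(-3)*6)*(1 + 2*(-3*(-3)*6)) = 15422 + (9*6)*(1 + 2*(9*6)) = 15422 + 54*(1 + 2*54) = 15422 + 54*(1 + 108) = 15422 + 54*109 = 15422 + 5886 = 21308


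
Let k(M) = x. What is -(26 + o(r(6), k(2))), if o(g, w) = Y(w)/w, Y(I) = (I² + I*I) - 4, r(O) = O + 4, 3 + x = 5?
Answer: -28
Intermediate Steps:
x = 2 (x = -3 + 5 = 2)
k(M) = 2
r(O) = 4 + O
Y(I) = -4 + 2*I² (Y(I) = (I² + I²) - 4 = 2*I² - 4 = -4 + 2*I²)
o(g, w) = (-4 + 2*w²)/w
-(26 + o(r(6), k(2))) = -(26 + (-4/2 + 2*2)) = -(26 + (-4*½ + 4)) = -(26 + (-2 + 4)) = -(26 + 2) = -28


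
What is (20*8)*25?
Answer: 4000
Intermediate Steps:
(20*8)*25 = 160*25 = 4000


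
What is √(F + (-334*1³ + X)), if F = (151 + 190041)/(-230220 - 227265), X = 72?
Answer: I*√54921651596070/457485 ≈ 16.199*I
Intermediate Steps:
F = -190192/457485 (F = 190192/(-457485) = 190192*(-1/457485) = -190192/457485 ≈ -0.41573)
√(F + (-334*1³ + X)) = √(-190192/457485 + (-334*1³ + 72)) = √(-190192/457485 + (-334*1 + 72)) = √(-190192/457485 + (-334 + 72)) = √(-190192/457485 - 262) = √(-120051262/457485) = I*√54921651596070/457485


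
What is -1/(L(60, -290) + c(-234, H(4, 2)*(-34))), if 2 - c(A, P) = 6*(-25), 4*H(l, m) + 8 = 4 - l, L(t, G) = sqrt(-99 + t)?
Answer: I/(sqrt(39) - 152*I) ≈ -0.0065679 + 0.00026984*I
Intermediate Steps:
H(l, m) = -1 - l/4 (H(l, m) = -2 + (4 - l)/4 = -2 + (1 - l/4) = -1 - l/4)
c(A, P) = 152 (c(A, P) = 2 - 6*(-25) = 2 - 1*(-150) = 2 + 150 = 152)
-1/(L(60, -290) + c(-234, H(4, 2)*(-34))) = -1/(sqrt(-99 + 60) + 152) = -1/(sqrt(-39) + 152) = -1/(I*sqrt(39) + 152) = -1/(152 + I*sqrt(39))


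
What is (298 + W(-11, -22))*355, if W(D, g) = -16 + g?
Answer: 92300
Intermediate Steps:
(298 + W(-11, -22))*355 = (298 + (-16 - 22))*355 = (298 - 38)*355 = 260*355 = 92300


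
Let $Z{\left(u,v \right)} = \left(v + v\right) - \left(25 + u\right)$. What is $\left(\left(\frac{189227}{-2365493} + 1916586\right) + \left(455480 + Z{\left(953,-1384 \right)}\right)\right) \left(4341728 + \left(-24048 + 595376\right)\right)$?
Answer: $\frac{27524139443589410848}{2365493} \approx 1.1636 \cdot 10^{13}$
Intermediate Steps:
$Z{\left(u,v \right)} = -25 - u + 2 v$ ($Z{\left(u,v \right)} = 2 v - \left(25 + u\right) = -25 - u + 2 v$)
$\left(\left(\frac{189227}{-2365493} + 1916586\right) + \left(455480 + Z{\left(953,-1384 \right)}\right)\right) \left(4341728 + \left(-24048 + 595376\right)\right) = \left(\left(\frac{189227}{-2365493} + 1916586\right) + \left(455480 - 3746\right)\right) \left(4341728 + \left(-24048 + 595376\right)\right) = \left(\left(189227 \left(- \frac{1}{2365493}\right) + 1916586\right) + \left(455480 - 3746\right)\right) \left(4341728 + 571328\right) = \left(\left(- \frac{189227}{2365493} + 1916586\right) + \left(455480 - 3746\right)\right) 4913056 = \left(\frac{4533670577671}{2365493} + 451734\right) 4913056 = \frac{5602244192533}{2365493} \cdot 4913056 = \frac{27524139443589410848}{2365493}$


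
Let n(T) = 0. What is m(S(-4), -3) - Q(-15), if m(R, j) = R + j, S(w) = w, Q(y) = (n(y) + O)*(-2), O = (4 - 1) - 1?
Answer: -3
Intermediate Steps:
O = 2 (O = 3 - 1 = 2)
Q(y) = -4 (Q(y) = (0 + 2)*(-2) = 2*(-2) = -4)
m(S(-4), -3) - Q(-15) = (-4 - 3) - 1*(-4) = -7 + 4 = -3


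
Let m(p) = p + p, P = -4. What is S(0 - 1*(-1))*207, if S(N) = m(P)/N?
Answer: -1656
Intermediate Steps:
m(p) = 2*p
S(N) = -8/N (S(N) = (2*(-4))/N = -8/N)
S(0 - 1*(-1))*207 = -8/(0 - 1*(-1))*207 = -8/(0 + 1)*207 = -8/1*207 = -8*1*207 = -8*207 = -1656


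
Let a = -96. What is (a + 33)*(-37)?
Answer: 2331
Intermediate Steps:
(a + 33)*(-37) = (-96 + 33)*(-37) = -63*(-37) = 2331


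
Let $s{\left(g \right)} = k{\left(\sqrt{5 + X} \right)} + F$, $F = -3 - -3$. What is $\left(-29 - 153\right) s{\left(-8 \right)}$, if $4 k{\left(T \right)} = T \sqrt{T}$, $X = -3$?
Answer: $- \frac{91 \cdot 2^{\frac{3}{4}}}{2} \approx -76.522$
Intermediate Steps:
$k{\left(T \right)} = \frac{T^{\frac{3}{2}}}{4}$ ($k{\left(T \right)} = \frac{T \sqrt{T}}{4} = \frac{T^{\frac{3}{2}}}{4}$)
$F = 0$ ($F = -3 + 3 = 0$)
$s{\left(g \right)} = \frac{2^{\frac{3}{4}}}{4}$ ($s{\left(g \right)} = \frac{\left(\sqrt{5 - 3}\right)^{\frac{3}{2}}}{4} + 0 = \frac{\left(\sqrt{2}\right)^{\frac{3}{2}}}{4} + 0 = \frac{2^{\frac{3}{4}}}{4} + 0 = \frac{2^{\frac{3}{4}}}{4}$)
$\left(-29 - 153\right) s{\left(-8 \right)} = \left(-29 - 153\right) \frac{2^{\frac{3}{4}}}{4} = - 182 \frac{2^{\frac{3}{4}}}{4} = - \frac{91 \cdot 2^{\frac{3}{4}}}{2}$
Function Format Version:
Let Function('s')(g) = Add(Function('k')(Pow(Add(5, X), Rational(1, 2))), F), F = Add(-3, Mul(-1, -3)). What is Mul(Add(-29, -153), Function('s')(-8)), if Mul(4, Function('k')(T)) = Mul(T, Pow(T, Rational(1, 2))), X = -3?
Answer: Mul(Rational(-91, 2), Pow(2, Rational(3, 4))) ≈ -76.522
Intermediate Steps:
Function('k')(T) = Mul(Rational(1, 4), Pow(T, Rational(3, 2))) (Function('k')(T) = Mul(Rational(1, 4), Mul(T, Pow(T, Rational(1, 2)))) = Mul(Rational(1, 4), Pow(T, Rational(3, 2))))
F = 0 (F = Add(-3, 3) = 0)
Function('s')(g) = Mul(Rational(1, 4), Pow(2, Rational(3, 4))) (Function('s')(g) = Add(Mul(Rational(1, 4), Pow(Pow(Add(5, -3), Rational(1, 2)), Rational(3, 2))), 0) = Add(Mul(Rational(1, 4), Pow(Pow(2, Rational(1, 2)), Rational(3, 2))), 0) = Add(Mul(Rational(1, 4), Pow(2, Rational(3, 4))), 0) = Mul(Rational(1, 4), Pow(2, Rational(3, 4))))
Mul(Add(-29, -153), Function('s')(-8)) = Mul(Add(-29, -153), Mul(Rational(1, 4), Pow(2, Rational(3, 4)))) = Mul(-182, Mul(Rational(1, 4), Pow(2, Rational(3, 4)))) = Mul(Rational(-91, 2), Pow(2, Rational(3, 4)))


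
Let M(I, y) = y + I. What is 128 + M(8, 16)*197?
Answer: 4856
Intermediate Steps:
M(I, y) = I + y
128 + M(8, 16)*197 = 128 + (8 + 16)*197 = 128 + 24*197 = 128 + 4728 = 4856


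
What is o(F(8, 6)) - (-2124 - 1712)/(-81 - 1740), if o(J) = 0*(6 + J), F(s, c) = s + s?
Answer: -3836/1821 ≈ -2.1065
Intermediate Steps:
F(s, c) = 2*s
o(J) = 0
o(F(8, 6)) - (-2124 - 1712)/(-81 - 1740) = 0 - (-2124 - 1712)/(-81 - 1740) = 0 - (-3836)/(-1821) = 0 - (-3836)*(-1)/1821 = 0 - 1*3836/1821 = 0 - 3836/1821 = -3836/1821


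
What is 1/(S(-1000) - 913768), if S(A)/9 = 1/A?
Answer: -1000/913768009 ≈ -1.0944e-6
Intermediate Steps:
S(A) = 9/A
1/(S(-1000) - 913768) = 1/(9/(-1000) - 913768) = 1/(9*(-1/1000) - 913768) = 1/(-9/1000 - 913768) = 1/(-913768009/1000) = -1000/913768009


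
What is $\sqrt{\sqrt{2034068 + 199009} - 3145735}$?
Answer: $\sqrt{-3145735 + 7 \sqrt{45573}} \approx 1773.2 i$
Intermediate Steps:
$\sqrt{\sqrt{2034068 + 199009} - 3145735} = \sqrt{\sqrt{2233077} - 3145735} = \sqrt{7 \sqrt{45573} - 3145735} = \sqrt{-3145735 + 7 \sqrt{45573}}$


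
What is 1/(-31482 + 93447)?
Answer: 1/61965 ≈ 1.6138e-5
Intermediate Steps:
1/(-31482 + 93447) = 1/61965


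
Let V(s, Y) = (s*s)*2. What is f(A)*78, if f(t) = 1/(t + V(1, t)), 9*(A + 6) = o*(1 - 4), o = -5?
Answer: -234/7 ≈ -33.429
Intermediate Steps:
V(s, Y) = 2*s² (V(s, Y) = s²*2 = 2*s²)
A = -13/3 (A = -6 + (-5*(1 - 4))/9 = -6 + (-5*(-3))/9 = -6 + (⅑)*15 = -6 + 5/3 = -13/3 ≈ -4.3333)
f(t) = 1/(2 + t) (f(t) = 1/(t + 2*1²) = 1/(t + 2*1) = 1/(t + 2) = 1/(2 + t))
f(A)*78 = 78/(2 - 13/3) = 78/(-7/3) = -3/7*78 = -234/7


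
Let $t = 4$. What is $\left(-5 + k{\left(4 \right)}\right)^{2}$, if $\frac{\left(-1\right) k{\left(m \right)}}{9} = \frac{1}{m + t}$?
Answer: $\frac{2401}{64} \approx 37.516$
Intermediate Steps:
$k{\left(m \right)} = - \frac{9}{4 + m}$ ($k{\left(m \right)} = - \frac{9}{m + 4} = - \frac{9}{4 + m}$)
$\left(-5 + k{\left(4 \right)}\right)^{2} = \left(-5 - \frac{9}{4 + 4}\right)^{2} = \left(-5 - \frac{9}{8}\right)^{2} = \left(- \frac{49}{8}\right)^{2} = \frac{2401}{64}$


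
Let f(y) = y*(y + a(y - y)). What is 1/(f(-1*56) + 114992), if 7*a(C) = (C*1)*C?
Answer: 1/118128 ≈ 8.4654e-6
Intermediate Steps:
a(C) = C**2/7 (a(C) = ((C*1)*C)/7 = (C*C)/7 = C**2/7)
f(y) = y**2 (f(y) = y*(y + (y - y)**2/7) = y*(y + (1/7)*0**2) = y*(y + (1/7)*0) = y*(y + 0) = y*y = y**2)
1/(f(-1*56) + 114992) = 1/((-1*56)**2 + 114992) = 1/((-56)**2 + 114992) = 1/(3136 + 114992) = 1/118128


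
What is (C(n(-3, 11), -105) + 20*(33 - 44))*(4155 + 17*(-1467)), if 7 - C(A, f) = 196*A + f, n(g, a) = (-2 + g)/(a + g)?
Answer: -301368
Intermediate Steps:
n(g, a) = (-2 + g)/(a + g)
C(A, f) = 7 - f - 196*A (C(A, f) = 7 - (196*A + f) = 7 - (f + 196*A) = 7 + (-f - 196*A) = 7 - f - 196*A)
(C(n(-3, 11), -105) + 20*(33 - 44))*(4155 + 17*(-1467)) = ((7 - 1*(-105) - 196*(-2 - 3)/(11 - 3)) + 20*(33 - 44))*(4155 + 17*(-1467)) = ((7 + 105 - 196*(-5)/8) + 20*(-11))*(4155 - 24939) = ((7 + 105 - 49*(-5)/2) - 220)*(-20784) = ((7 + 105 - 196*(-5/8)) - 220)*(-20784) = ((7 + 105 + 245/2) - 220)*(-20784) = (469/2 - 220)*(-20784) = (29/2)*(-20784) = -301368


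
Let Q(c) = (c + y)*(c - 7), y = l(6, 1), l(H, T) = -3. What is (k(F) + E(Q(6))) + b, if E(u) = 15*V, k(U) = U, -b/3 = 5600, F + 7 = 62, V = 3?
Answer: -16700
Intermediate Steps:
y = -3
F = 55 (F = -7 + 62 = 55)
b = -16800 (b = -3*5600 = -16800)
Q(c) = (-7 + c)*(-3 + c) (Q(c) = (c - 3)*(c - 7) = (-3 + c)*(-7 + c) = (-7 + c)*(-3 + c))
E(u) = 45 (E(u) = 15*3 = 45)
(k(F) + E(Q(6))) + b = (55 + 45) - 16800 = 100 - 16800 = -16700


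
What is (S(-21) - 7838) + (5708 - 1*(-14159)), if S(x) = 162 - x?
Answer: 12212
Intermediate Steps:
(S(-21) - 7838) + (5708 - 1*(-14159)) = ((162 - 1*(-21)) - 7838) + (5708 - 1*(-14159)) = ((162 + 21) - 7838) + (5708 + 14159) = (183 - 7838) + 19867 = -7655 + 19867 = 12212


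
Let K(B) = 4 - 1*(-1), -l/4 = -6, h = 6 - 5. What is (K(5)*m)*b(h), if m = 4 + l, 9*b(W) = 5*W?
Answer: 700/9 ≈ 77.778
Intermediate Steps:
h = 1
b(W) = 5*W/9 (b(W) = (5*W)/9 = 5*W/9)
l = 24 (l = -4*(-6) = 24)
K(B) = 5 (K(B) = 4 + 1 = 5)
m = 28 (m = 4 + 24 = 28)
(K(5)*m)*b(h) = (5*28)*((5/9)*1) = 140*(5/9) = 700/9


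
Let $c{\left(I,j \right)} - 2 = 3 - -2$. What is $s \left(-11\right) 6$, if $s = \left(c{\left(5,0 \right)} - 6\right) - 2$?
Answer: $66$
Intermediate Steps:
$c{\left(I,j \right)} = 7$ ($c{\left(I,j \right)} = 2 + \left(3 - -2\right) = 2 + \left(3 + 2\right) = 2 + 5 = 7$)
$s = -1$ ($s = \left(7 - 6\right) - 2 = 1 - 2 = -1$)
$s \left(-11\right) 6 = \left(-1\right) \left(-11\right) 6 = 11 \cdot 6 = 66$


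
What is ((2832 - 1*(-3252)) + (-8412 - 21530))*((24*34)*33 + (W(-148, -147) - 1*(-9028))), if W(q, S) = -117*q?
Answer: -1270963376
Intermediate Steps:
((2832 - 1*(-3252)) + (-8412 - 21530))*((24*34)*33 + (W(-148, -147) - 1*(-9028))) = ((2832 - 1*(-3252)) + (-8412 - 21530))*((24*34)*33 + (-117*(-148) - 1*(-9028))) = ((2832 + 3252) - 29942)*(816*33 + (17316 + 9028)) = (6084 - 29942)*(26928 + 26344) = -23858*53272 = -1270963376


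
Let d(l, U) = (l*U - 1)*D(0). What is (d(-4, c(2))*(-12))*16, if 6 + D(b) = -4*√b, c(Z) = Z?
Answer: -10368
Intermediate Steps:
D(b) = -6 - 4*√b
d(l, U) = 6 - 6*U*l (d(l, U) = (l*U - 1)*(-6 - 4*√0) = (U*l - 1)*(-6 - 4*0) = (-1 + U*l)*(-6 + 0) = (-1 + U*l)*(-6) = 6 - 6*U*l)
(d(-4, c(2))*(-12))*16 = ((6 - 6*2*(-4))*(-12))*16 = ((6 + 48)*(-12))*16 = (54*(-12))*16 = -648*16 = -10368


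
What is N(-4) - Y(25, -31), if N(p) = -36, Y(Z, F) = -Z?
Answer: -11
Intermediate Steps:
N(-4) - Y(25, -31) = -36 - (-1)*25 = -36 - 1*(-25) = -36 + 25 = -11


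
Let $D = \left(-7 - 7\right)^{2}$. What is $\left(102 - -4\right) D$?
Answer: $20776$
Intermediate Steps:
$D = 196$ ($D = \left(-14\right)^{2} = 196$)
$\left(102 - -4\right) D = \left(102 - -4\right) 196 = \left(102 + 4\right) 196 = 106 \cdot 196 = 20776$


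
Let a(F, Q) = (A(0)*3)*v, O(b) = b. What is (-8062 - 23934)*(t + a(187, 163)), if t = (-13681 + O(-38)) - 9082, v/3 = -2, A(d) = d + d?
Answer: 729540796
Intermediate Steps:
A(d) = 2*d
v = -6 (v = 3*(-2) = -6)
a(F, Q) = 0 (a(F, Q) = ((2*0)*3)*(-6) = (0*3)*(-6) = 0*(-6) = 0)
t = -22801 (t = (-13681 - 38) - 9082 = -13719 - 9082 = -22801)
(-8062 - 23934)*(t + a(187, 163)) = (-8062 - 23934)*(-22801 + 0) = -31996*(-22801) = 729540796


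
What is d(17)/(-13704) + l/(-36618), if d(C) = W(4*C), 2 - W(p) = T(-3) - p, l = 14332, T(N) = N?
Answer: -33179807/83635512 ≈ -0.39672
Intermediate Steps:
W(p) = 5 + p (W(p) = 2 - (-3 - p) = 2 + (3 + p) = 5 + p)
d(C) = 5 + 4*C
d(17)/(-13704) + l/(-36618) = (5 + 4*17)/(-13704) + 14332/(-36618) = (5 + 68)*(-1/13704) + 14332*(-1/36618) = 73*(-1/13704) - 7166/18309 = -73/13704 - 7166/18309 = -33179807/83635512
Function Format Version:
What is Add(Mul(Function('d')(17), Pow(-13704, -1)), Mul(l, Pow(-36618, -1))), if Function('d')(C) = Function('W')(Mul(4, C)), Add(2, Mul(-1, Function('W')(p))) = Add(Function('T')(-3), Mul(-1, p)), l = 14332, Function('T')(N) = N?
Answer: Rational(-33179807, 83635512) ≈ -0.39672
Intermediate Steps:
Function('W')(p) = Add(5, p) (Function('W')(p) = Add(2, Mul(-1, Add(-3, Mul(-1, p)))) = Add(2, Add(3, p)) = Add(5, p))
Function('d')(C) = Add(5, Mul(4, C))
Add(Mul(Function('d')(17), Pow(-13704, -1)), Mul(l, Pow(-36618, -1))) = Add(Mul(Add(5, Mul(4, 17)), Pow(-13704, -1)), Mul(14332, Pow(-36618, -1))) = Add(Mul(Add(5, 68), Rational(-1, 13704)), Mul(14332, Rational(-1, 36618))) = Add(Mul(73, Rational(-1, 13704)), Rational(-7166, 18309)) = Add(Rational(-73, 13704), Rational(-7166, 18309)) = Rational(-33179807, 83635512)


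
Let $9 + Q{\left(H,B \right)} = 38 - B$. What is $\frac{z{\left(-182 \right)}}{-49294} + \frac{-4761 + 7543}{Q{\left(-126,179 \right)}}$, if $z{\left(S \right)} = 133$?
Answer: $- \frac{9796847}{528150} \approx -18.549$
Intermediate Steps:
$Q{\left(H,B \right)} = 29 - B$ ($Q{\left(H,B \right)} = -9 - \left(-38 + B\right) = 29 - B$)
$\frac{z{\left(-182 \right)}}{-49294} + \frac{-4761 + 7543}{Q{\left(-126,179 \right)}} = \frac{133}{-49294} + \frac{-4761 + 7543}{29 - 179} = 133 \left(- \frac{1}{49294}\right) + \frac{2782}{29 - 179} = - \frac{19}{7042} + \frac{2782}{-150} = - \frac{19}{7042} + 2782 \left(- \frac{1}{150}\right) = - \frac{19}{7042} - \frac{1391}{75} = - \frac{9796847}{528150}$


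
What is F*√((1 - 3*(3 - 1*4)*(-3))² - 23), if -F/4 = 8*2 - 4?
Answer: -48*√41 ≈ -307.35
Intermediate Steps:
F = -48 (F = -4*(8*2 - 4) = -4*(16 - 4) = -4*12 = -48)
F*√((1 - 3*(3 - 1*4)*(-3))² - 23) = -48*√((1 - 3*(3 - 1*4)*(-3))² - 23) = -48*√((1 - 3*(3 - 4)*(-3))² - 23) = -48*√((1 - 3*(-1)*(-3))² - 23) = -48*√((1 + 3*(-3))² - 23) = -48*√((1 - 9)² - 23) = -48*√((-8)² - 23) = -48*√(64 - 23) = -48*√41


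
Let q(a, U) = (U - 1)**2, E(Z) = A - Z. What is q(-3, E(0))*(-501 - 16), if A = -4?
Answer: -12925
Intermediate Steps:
E(Z) = -4 - Z
q(a, U) = (-1 + U)**2
q(-3, E(0))*(-501 - 16) = (-1 + (-4 - 1*0))**2*(-501 - 16) = (-1 + (-4 + 0))**2*(-517) = (-1 - 4)**2*(-517) = (-5)**2*(-517) = 25*(-517) = -12925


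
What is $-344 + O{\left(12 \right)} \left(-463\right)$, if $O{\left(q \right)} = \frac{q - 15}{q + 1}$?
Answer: $- \frac{3083}{13} \approx -237.15$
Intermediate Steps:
$O{\left(q \right)} = \frac{-15 + q}{1 + q}$
$-344 + O{\left(12 \right)} \left(-463\right) = -344 + \frac{-15 + 12}{1 + 12} \left(-463\right) = -344 + \frac{1}{13} \left(-3\right) \left(-463\right) = -344 - - \frac{1389}{13} = -344 + \frac{1389}{13} = - \frac{3083}{13}$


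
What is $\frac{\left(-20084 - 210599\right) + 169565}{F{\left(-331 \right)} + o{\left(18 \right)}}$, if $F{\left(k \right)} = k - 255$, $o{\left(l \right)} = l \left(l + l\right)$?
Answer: $- \frac{30559}{31} \approx -985.77$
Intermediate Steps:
$o{\left(l \right)} = 2 l^{2}$ ($o{\left(l \right)} = l 2 l = 2 l^{2}$)
$F{\left(k \right)} = -255 + k$ ($F{\left(k \right)} = k - 255 = -255 + k$)
$\frac{\left(-20084 - 210599\right) + 169565}{F{\left(-331 \right)} + o{\left(18 \right)}} = \frac{\left(-20084 - 210599\right) + 169565}{\left(-255 - 331\right) + 2 \cdot 18^{2}} = \frac{-230683 + 169565}{-586 + 2 \cdot 324} = - \frac{61118}{-586 + 648} = - \frac{61118}{62} = \left(-61118\right) \frac{1}{62} = - \frac{30559}{31}$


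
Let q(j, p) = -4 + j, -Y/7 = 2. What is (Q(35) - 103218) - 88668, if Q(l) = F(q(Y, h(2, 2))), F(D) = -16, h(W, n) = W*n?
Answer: -191902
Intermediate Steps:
Y = -14 (Y = -7*2 = -14)
Q(l) = -16
(Q(35) - 103218) - 88668 = (-16 - 103218) - 88668 = -103234 - 88668 = -191902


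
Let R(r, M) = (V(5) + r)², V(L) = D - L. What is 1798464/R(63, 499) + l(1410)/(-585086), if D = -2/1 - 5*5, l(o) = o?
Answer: 526127376447/281133823 ≈ 1871.4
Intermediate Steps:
D = -27 (D = -2*1 - 25 = -2 - 25 = -27)
V(L) = -27 - L
R(r, M) = (-32 + r)² (R(r, M) = ((-27 - 1*5) + r)² = ((-27 - 5) + r)² = (-32 + r)²)
1798464/R(63, 499) + l(1410)/(-585086) = 1798464/((-32 + 63)²) + 1410/(-585086) = 1798464/(31²) + 1410*(-1/585086) = 1798464/961 - 705/292543 = 526127376447/281133823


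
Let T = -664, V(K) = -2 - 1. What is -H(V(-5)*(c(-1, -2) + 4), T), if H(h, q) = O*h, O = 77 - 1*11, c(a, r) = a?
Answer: 594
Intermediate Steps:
V(K) = -3
O = 66 (O = 77 - 11 = 66)
H(h, q) = 66*h
-H(V(-5)*(c(-1, -2) + 4), T) = -66*(-3*(-1 + 4)) = -66*(-3*3) = -66*(-9) = -1*(-594) = 594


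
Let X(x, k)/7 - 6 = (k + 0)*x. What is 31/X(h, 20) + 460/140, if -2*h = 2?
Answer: 291/98 ≈ 2.9694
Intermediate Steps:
h = -1 (h = -½*2 = -1)
X(x, k) = 42 + 7*k*x (X(x, k) = 42 + 7*((k + 0)*x) = 42 + 7*(k*x) = 42 + 7*k*x)
31/X(h, 20) + 460/140 = 31/(42 + 7*20*(-1)) + 460/140 = 31/(42 - 140) + 460*(1/140) = 31/(-98) + 23/7 = 31*(-1/98) + 23/7 = -31/98 + 23/7 = 291/98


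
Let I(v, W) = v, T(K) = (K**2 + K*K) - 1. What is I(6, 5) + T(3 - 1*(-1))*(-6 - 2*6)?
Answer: -552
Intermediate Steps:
T(K) = -1 + 2*K**2 (T(K) = (K**2 + K**2) - 1 = 2*K**2 - 1 = -1 + 2*K**2)
I(6, 5) + T(3 - 1*(-1))*(-6 - 2*6) = 6 + (-1 + 2*(3 - 1*(-1))**2)*(-6 - 2*6) = 6 + (-1 + 2*(3 + 1)**2)*(-6 - 12) = 6 + (-1 + 2*4**2)*(-18) = 6 + (-1 + 2*16)*(-18) = 6 + (-1 + 32)*(-18) = 6 + 31*(-18) = 6 - 558 = -552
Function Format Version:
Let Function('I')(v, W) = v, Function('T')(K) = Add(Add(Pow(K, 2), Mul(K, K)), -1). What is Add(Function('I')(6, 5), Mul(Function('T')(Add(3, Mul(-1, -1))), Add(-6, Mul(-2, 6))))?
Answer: -552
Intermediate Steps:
Function('T')(K) = Add(-1, Mul(2, Pow(K, 2))) (Function('T')(K) = Add(Add(Pow(K, 2), Pow(K, 2)), -1) = Add(Mul(2, Pow(K, 2)), -1) = Add(-1, Mul(2, Pow(K, 2))))
Add(Function('I')(6, 5), Mul(Function('T')(Add(3, Mul(-1, -1))), Add(-6, Mul(-2, 6)))) = Add(6, Mul(Add(-1, Mul(2, Pow(Add(3, Mul(-1, -1)), 2))), Add(-6, Mul(-2, 6)))) = Add(6, Mul(Add(-1, Mul(2, Pow(Add(3, 1), 2))), Add(-6, -12))) = Add(6, Mul(Add(-1, Mul(2, Pow(4, 2))), -18)) = Add(6, Mul(Add(-1, Mul(2, 16)), -18)) = Add(6, Mul(Add(-1, 32), -18)) = Add(6, Mul(31, -18)) = Add(6, -558) = -552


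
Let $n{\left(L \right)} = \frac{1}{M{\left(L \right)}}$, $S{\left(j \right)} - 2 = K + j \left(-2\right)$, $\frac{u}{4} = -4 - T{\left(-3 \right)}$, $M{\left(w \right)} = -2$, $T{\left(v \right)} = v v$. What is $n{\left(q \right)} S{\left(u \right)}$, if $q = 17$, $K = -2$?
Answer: $-52$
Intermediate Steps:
$T{\left(v \right)} = v^{2}$
$u = -52$ ($u = 4 \left(-4 - \left(-3\right)^{2}\right) = 4 \left(-4 - 9\right) = 4 \left(-13\right) = -52$)
$S{\left(j \right)} = - 2 j$ ($S{\left(j \right)} = 2 + \left(-2 + j \left(-2\right)\right) = 2 - \left(2 + 2 j\right) = - 2 j$)
$n{\left(L \right)} = - \frac{1}{2}$ ($n{\left(L \right)} = \frac{1}{-2} = - \frac{1}{2}$)
$n{\left(q \right)} S{\left(u \right)} = - \frac{\left(-2\right) \left(-52\right)}{2} = \left(- \frac{1}{2}\right) 104 = -52$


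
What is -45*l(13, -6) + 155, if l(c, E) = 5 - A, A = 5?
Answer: 155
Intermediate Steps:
l(c, E) = 0 (l(c, E) = 5 - 1*5 = 5 - 5 = 0)
-45*l(13, -6) + 155 = -45*0 + 155 = 0 + 155 = 155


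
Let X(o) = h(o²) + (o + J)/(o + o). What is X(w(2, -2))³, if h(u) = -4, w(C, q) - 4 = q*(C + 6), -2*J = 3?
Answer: -166375/4096 ≈ -40.619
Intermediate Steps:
J = -3/2 (J = -½*3 = -3/2 ≈ -1.5000)
w(C, q) = 4 + q*(6 + C) (w(C, q) = 4 + q*(C + 6) = 4 + q*(6 + C))
X(o) = -4 + (-3/2 + o)/(2*o) (X(o) = -4 + (o - 3/2)/(o + o) = -4 + (-3/2 + o)/((2*o)) = -4 + (-3/2 + o)*(1/(2*o)) = -4 + (-3/2 + o)/(2*o))
X(w(2, -2))³ = ((-3 - 14*(4 + 6*(-2) + 2*(-2)))/(4*(4 + 6*(-2) + 2*(-2))))³ = ((-3 - 14*(4 - 12 - 4))/(4*(4 - 12 - 4)))³ = ((¼)*(-3 - 14*(-12))/(-12))³ = ((¼)*(-1/12)*(-3 + 168))³ = ((¼)*(-1/12)*165)³ = (-55/16)³ = -166375/4096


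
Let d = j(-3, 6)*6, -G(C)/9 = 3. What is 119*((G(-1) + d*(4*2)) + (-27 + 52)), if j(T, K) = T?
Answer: -17374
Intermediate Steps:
G(C) = -27 (G(C) = -9*3 = -27)
d = -18 (d = -3*6 = -18)
119*((G(-1) + d*(4*2)) + (-27 + 52)) = 119*((-27 - 72*2) + (-27 + 52)) = 119*((-27 - 18*8) + 25) = 119*((-27 - 144) + 25) = 119*(-171 + 25) = 119*(-146) = -17374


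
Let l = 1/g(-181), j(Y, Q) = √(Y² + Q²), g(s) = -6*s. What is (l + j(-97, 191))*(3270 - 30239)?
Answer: -149/6 - 26969*√45890 ≈ -5.7773e+6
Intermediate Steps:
j(Y, Q) = √(Q² + Y²)
l = 1/1086 (l = 1/(-6*(-181)) = 1/1086 ≈ 0.00092081)
(l + j(-97, 191))*(3270 - 30239) = (1/1086 + √(191² + (-97)²))*(3270 - 30239) = (1/1086 + √(36481 + 9409))*(-26969) = (1/1086 + √45890)*(-26969) = -149/6 - 26969*√45890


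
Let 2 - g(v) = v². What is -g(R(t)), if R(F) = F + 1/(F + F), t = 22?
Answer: 935089/1936 ≈ 483.00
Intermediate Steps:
R(F) = F + 1/(2*F)
g(v) = 2 - v²
-g(R(t)) = -(2 - (22 + (½)/22)²) = -(2 - (22 + (½)*(1/22))²) = -(2 - (22 + 1/44)²) = -(2 - (969/44)²) = -(2 - 1*938961/1936) = -(2 - 938961/1936) = -1*(-935089/1936) = 935089/1936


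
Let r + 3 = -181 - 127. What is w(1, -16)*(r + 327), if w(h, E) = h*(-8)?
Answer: -128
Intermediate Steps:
w(h, E) = -8*h
r = -311 (r = -3 + (-181 - 127) = -3 - 308 = -311)
w(1, -16)*(r + 327) = (-8*1)*(-311 + 327) = -8*16 = -128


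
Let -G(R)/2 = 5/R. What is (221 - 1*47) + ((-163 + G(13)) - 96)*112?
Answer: -375962/13 ≈ -28920.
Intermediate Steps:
G(R) = -10/R
(221 - 1*47) + ((-163 + G(13)) - 96)*112 = (221 - 1*47) + ((-163 - 10/13) - 96)*112 = (221 - 47) + ((-163 - 10*1/13) - 96)*112 = 174 + ((-163 - 10/13) - 96)*112 = 174 + (-2129/13 - 96)*112 = 174 - 3377/13*112 = 174 - 378224/13 = -375962/13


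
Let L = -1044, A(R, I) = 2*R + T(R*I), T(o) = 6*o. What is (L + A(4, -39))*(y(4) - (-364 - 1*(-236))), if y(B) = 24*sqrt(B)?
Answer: -347072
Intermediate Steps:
A(R, I) = 2*R + 6*I*R (A(R, I) = 2*R + 6*(R*I) = 2*R + 6*(I*R) = 2*R + 6*I*R)
(L + A(4, -39))*(y(4) - (-364 - 1*(-236))) = (-1044 + 2*4*(1 + 3*(-39)))*(24*sqrt(4) - (-364 - 1*(-236))) = (-1044 + 2*4*(1 - 117))*(24*2 - (-364 + 236)) = (-1044 + 2*4*(-116))*(48 - 1*(-128)) = (-1044 - 928)*(48 + 128) = -1972*176 = -347072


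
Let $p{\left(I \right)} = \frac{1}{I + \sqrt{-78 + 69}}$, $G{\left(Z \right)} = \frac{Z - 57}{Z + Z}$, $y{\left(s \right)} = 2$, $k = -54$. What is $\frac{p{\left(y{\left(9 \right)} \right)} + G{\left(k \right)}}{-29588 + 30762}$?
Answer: $\frac{553}{549432} - \frac{3 i}{15262} \approx 0.0010065 - 0.00019657 i$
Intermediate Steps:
$G{\left(Z \right)} = \frac{-57 + Z}{2 Z}$
$p{\left(I \right)} = \frac{1}{I + 3 i}$ ($p{\left(I \right)} = \frac{1}{I + \sqrt{-9}} = \frac{1}{I + 3 i}$)
$\frac{p{\left(y{\left(9 \right)} \right)} + G{\left(k \right)}}{-29588 + 30762} = \frac{\frac{1}{2 + 3 i} + \frac{-57 - 54}{2 \left(-54\right)}}{-29588 + 30762} = \frac{\frac{2 - 3 i}{13} + \frac{1}{2} \left(- \frac{1}{54}\right) \left(-111\right)}{1174} = \left(\frac{2 - 3 i}{13} + \frac{37}{36}\right) \frac{1}{1174} = \left(\frac{37}{36} + \frac{2 - 3 i}{13}\right) \frac{1}{1174} = \frac{37}{42264} + \frac{2 - 3 i}{15262}$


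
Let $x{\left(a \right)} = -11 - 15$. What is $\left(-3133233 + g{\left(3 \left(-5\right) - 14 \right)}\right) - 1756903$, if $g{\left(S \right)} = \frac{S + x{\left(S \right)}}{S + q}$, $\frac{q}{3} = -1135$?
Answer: $- \frac{16792726969}{3434} \approx -4.8901 \cdot 10^{6}$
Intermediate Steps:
$x{\left(a \right)} = -26$ ($x{\left(a \right)} = -11 - 15 = -26$)
$q = -3405$ ($q = 3 \left(-1135\right) = -3405$)
$g{\left(S \right)} = \frac{-26 + S}{-3405 + S}$ ($g{\left(S \right)} = \frac{S - 26}{S - 3405} = \frac{-26 + S}{-3405 + S}$)
$\left(-3133233 + g{\left(3 \left(-5\right) - 14 \right)}\right) - 1756903 = \left(-3133233 + \frac{-26 + \left(3 \left(-5\right) - 14\right)}{-3405 + \left(3 \left(-5\right) - 14\right)}\right) - 1756903 = \left(-3133233 + \frac{-26 - 29}{-3405 - 29}\right) - 1756903 = \left(-3133233 + \frac{1}{-3434} \left(-55\right)\right) - 1756903 = \left(-3133233 - - \frac{55}{3434}\right) - 1756903 = \left(-3133233 + \frac{55}{3434}\right) - 1756903 = - \frac{10759522067}{3434} - 1756903 = - \frac{16792726969}{3434}$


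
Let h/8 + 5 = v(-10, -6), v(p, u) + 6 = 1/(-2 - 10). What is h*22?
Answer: -5852/3 ≈ -1950.7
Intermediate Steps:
v(p, u) = -73/12 (v(p, u) = -6 + 1/(-2 - 10) = -6 + 1/(-12) = -6 - 1/12 = -73/12)
h = -266/3 (h = -40 + 8*(-73/12) = -40 - 146/3 = -266/3 ≈ -88.667)
h*22 = -266/3*22 = -5852/3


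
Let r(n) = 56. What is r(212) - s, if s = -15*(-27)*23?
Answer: -9259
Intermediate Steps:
s = 9315 (s = 405*23 = 9315)
r(212) - s = 56 - 1*9315 = 56 - 9315 = -9259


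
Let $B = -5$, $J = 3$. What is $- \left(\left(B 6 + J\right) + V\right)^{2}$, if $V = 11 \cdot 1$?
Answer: $-256$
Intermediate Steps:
$V = 11$
$- \left(\left(B 6 + J\right) + V\right)^{2} = - \left(\left(\left(-5\right) 6 + 3\right) + 11\right)^{2} = - \left(\left(-30 + 3\right) + 11\right)^{2} = - \left(-27 + 11\right)^{2} = - \left(-16\right)^{2} = \left(-1\right) 256 = -256$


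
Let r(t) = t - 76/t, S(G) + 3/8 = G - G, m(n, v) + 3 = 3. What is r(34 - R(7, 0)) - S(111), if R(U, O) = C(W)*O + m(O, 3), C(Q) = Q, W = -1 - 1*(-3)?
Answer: 4371/136 ≈ 32.140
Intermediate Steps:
W = 2 (W = -1 + 3 = 2)
m(n, v) = 0 (m(n, v) = -3 + 3 = 0)
R(U, O) = 2*O (R(U, O) = 2*O + 0 = 2*O)
S(G) = -3/8 (S(G) = -3/8 + (G - G) = -3/8 + 0 = -3/8)
r(t) = t - 76/t
r(34 - R(7, 0)) - S(111) = ((34 - 2*0) - 76/(34 - 2*0)) - 1*(-3/8) = ((34 - 1*0) - 76/(34 - 1*0)) + 3/8 = ((34 + 0) - 76/(34 + 0)) + 3/8 = (34 - 76/34) + 3/8 = (34 - 76*1/34) + 3/8 = (34 - 38/17) + 3/8 = 540/17 + 3/8 = 4371/136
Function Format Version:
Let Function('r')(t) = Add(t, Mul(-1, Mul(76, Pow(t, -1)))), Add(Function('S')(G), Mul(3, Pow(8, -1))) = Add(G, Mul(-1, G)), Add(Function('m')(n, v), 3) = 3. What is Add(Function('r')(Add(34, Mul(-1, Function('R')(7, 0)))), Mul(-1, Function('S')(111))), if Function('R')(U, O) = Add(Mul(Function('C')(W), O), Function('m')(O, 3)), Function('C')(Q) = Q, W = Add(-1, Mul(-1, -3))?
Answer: Rational(4371, 136) ≈ 32.140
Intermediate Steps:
W = 2 (W = Add(-1, 3) = 2)
Function('m')(n, v) = 0 (Function('m')(n, v) = Add(-3, 3) = 0)
Function('R')(U, O) = Mul(2, O) (Function('R')(U, O) = Add(Mul(2, O), 0) = Mul(2, O))
Function('S')(G) = Rational(-3, 8) (Function('S')(G) = Add(Rational(-3, 8), Add(G, Mul(-1, G))) = Add(Rational(-3, 8), 0) = Rational(-3, 8))
Function('r')(t) = Add(t, Mul(-76, Pow(t, -1)))
Add(Function('r')(Add(34, Mul(-1, Function('R')(7, 0)))), Mul(-1, Function('S')(111))) = Add(Add(Add(34, Mul(-1, Mul(2, 0))), Mul(-76, Pow(Add(34, Mul(-1, Mul(2, 0))), -1))), Mul(-1, Rational(-3, 8))) = Add(Add(Add(34, Mul(-1, 0)), Mul(-76, Pow(Add(34, Mul(-1, 0)), -1))), Rational(3, 8)) = Add(Add(Add(34, 0), Mul(-76, Pow(Add(34, 0), -1))), Rational(3, 8)) = Add(Add(34, Mul(-76, Pow(34, -1))), Rational(3, 8)) = Add(Add(34, Mul(-76, Rational(1, 34))), Rational(3, 8)) = Add(Add(34, Rational(-38, 17)), Rational(3, 8)) = Add(Rational(540, 17), Rational(3, 8)) = Rational(4371, 136)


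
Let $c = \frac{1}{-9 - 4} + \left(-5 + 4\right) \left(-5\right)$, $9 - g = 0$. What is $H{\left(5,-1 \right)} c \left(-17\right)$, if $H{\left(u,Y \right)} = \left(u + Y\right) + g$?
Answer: $-1088$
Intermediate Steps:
$g = 9$ ($g = 9 - 0 = 9 + 0 = 9$)
$H{\left(u,Y \right)} = 9 + Y + u$ ($H{\left(u,Y \right)} = \left(u + Y\right) + 9 = \left(Y + u\right) + 9 = 9 + Y + u$)
$c = \frac{64}{13}$ ($c = \frac{1}{-13} - -5 = - \frac{1}{13} + 5 = \frac{64}{13} \approx 4.9231$)
$H{\left(5,-1 \right)} c \left(-17\right) = \left(9 - 1 + 5\right) \frac{64}{13} \left(-17\right) = 13 \cdot \frac{64}{13} \left(-17\right) = 64 \left(-17\right) = -1088$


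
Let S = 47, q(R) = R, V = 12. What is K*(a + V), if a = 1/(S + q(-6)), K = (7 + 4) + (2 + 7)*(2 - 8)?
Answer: -21199/41 ≈ -517.05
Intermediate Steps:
K = -43 (K = 11 + 9*(-6) = 11 - 54 = -43)
a = 1/41 (a = 1/(47 - 6) = 1/41 ≈ 0.024390)
K*(a + V) = -43*(1/41 + 12) = -43*493/41 = -21199/41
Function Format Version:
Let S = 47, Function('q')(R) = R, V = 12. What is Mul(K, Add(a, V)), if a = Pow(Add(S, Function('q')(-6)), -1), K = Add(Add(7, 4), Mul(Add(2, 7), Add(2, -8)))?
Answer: Rational(-21199, 41) ≈ -517.05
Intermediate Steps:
K = -43 (K = Add(11, Mul(9, -6)) = Add(11, -54) = -43)
a = Rational(1, 41) (a = Pow(Add(47, -6), -1) = Pow(41, -1) = Rational(1, 41) ≈ 0.024390)
Mul(K, Add(a, V)) = Mul(-43, Add(Rational(1, 41), 12)) = Mul(-43, Rational(493, 41)) = Rational(-21199, 41)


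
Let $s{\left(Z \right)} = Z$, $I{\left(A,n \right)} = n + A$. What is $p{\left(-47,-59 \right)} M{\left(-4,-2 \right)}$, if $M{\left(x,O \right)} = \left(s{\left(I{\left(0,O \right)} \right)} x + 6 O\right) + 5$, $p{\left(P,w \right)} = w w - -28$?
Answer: $3509$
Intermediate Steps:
$p{\left(P,w \right)} = 28 + w^{2}$ ($p{\left(P,w \right)} = w^{2} + 28 = 28 + w^{2}$)
$I{\left(A,n \right)} = A + n$
$M{\left(x,O \right)} = 5 + 6 O + O x$ ($M{\left(x,O \right)} = \left(\left(0 + O\right) x + 6 O\right) + 5 = \left(O x + 6 O\right) + 5 = \left(6 O + O x\right) + 5 = 5 + 6 O + O x$)
$p{\left(-47,-59 \right)} M{\left(-4,-2 \right)} = \left(28 + \left(-59\right)^{2}\right) \left(5 + 6 \left(-2\right) - -8\right) = \left(28 + 3481\right) \left(5 - 12 + 8\right) = 3509 \cdot 1 = 3509$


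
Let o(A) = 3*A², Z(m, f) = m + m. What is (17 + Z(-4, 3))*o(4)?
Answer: 432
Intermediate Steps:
Z(m, f) = 2*m
(17 + Z(-4, 3))*o(4) = (17 + 2*(-4))*(3*4²) = (17 - 8)*(3*16) = 9*48 = 432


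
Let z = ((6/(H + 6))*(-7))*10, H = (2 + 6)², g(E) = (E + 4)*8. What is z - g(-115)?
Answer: 882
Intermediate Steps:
g(E) = 32 + 8*E (g(E) = (4 + E)*8 = 32 + 8*E)
H = 64 (H = 8² = 64)
z = -6 (z = ((6/(64 + 6))*(-7))*10 = ((6/70)*(-7))*10 = (((1/70)*6)*(-7))*10 = ((3/35)*(-7))*10 = -⅗*10 = -6)
z - g(-115) = -6 - (32 + 8*(-115)) = -6 - (32 - 920) = -6 - 1*(-888) = -6 + 888 = 882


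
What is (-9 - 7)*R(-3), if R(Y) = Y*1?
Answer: 48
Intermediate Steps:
R(Y) = Y
(-9 - 7)*R(-3) = (-9 - 7)*(-3) = -16*(-3) = 48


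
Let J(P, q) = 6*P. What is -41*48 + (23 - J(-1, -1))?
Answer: -1939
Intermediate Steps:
-41*48 + (23 - J(-1, -1)) = -41*48 + (23 - 6*(-1)) = -1968 + (23 - 1*(-6)) = -1968 + (23 + 6) = -1968 + 29 = -1939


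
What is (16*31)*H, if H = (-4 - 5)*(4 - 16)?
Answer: 53568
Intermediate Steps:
H = 108 (H = -9*(-12) = 108)
(16*31)*H = (16*31)*108 = 496*108 = 53568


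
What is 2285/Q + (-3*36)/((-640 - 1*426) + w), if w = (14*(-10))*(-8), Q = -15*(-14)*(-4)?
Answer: -793/168 ≈ -4.7202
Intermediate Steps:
Q = -840 (Q = 210*(-4) = -840)
w = 1120 (w = -140*(-8) = 1120)
2285/Q + (-3*36)/((-640 - 1*426) + w) = 2285/(-840) + (-3*36)/((-640 - 1*426) + 1120) = 2285*(-1/840) - 108/((-640 - 426) + 1120) = -457/168 - 108/(-1066 + 1120) = -457/168 - 108/54 = -457/168 - 108*1/54 = -457/168 - 2 = -793/168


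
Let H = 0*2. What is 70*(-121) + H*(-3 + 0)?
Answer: -8470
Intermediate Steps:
H = 0
70*(-121) + H*(-3 + 0) = 70*(-121) + 0*(-3 + 0) = -8470 + 0*(-3) = -8470 + 0 = -8470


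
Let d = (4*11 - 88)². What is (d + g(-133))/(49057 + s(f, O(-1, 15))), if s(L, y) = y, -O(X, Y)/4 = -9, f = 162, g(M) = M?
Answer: 1803/49093 ≈ 0.036726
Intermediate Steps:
O(X, Y) = 36 (O(X, Y) = -4*(-9) = 36)
d = 1936 (d = (44 - 88)² = (-44)² = 1936)
(d + g(-133))/(49057 + s(f, O(-1, 15))) = (1936 - 133)/(49057 + 36) = 1803/49093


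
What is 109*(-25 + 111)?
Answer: 9374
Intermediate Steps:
109*(-25 + 111) = 109*86 = 9374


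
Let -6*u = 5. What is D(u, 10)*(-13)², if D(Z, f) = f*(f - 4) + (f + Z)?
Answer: 70135/6 ≈ 11689.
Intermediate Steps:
u = -⅚ (u = -⅙*5 = -⅚ ≈ -0.83333)
D(Z, f) = Z + f + f*(-4 + f) (D(Z, f) = f*(-4 + f) + (Z + f) = Z + f + f*(-4 + f))
D(u, 10)*(-13)² = (-⅚ + 10² - 3*10)*(-13)² = (-⅚ + 100 - 30)*169 = (415/6)*169 = 70135/6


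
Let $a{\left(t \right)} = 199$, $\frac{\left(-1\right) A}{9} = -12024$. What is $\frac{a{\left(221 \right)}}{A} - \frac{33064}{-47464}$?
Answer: $\frac{448437395}{642045528} \approx 0.69845$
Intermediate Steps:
$A = 108216$ ($A = \left(-9\right) \left(-12024\right) = 108216$)
$\frac{a{\left(221 \right)}}{A} - \frac{33064}{-47464} = \frac{199}{108216} - \frac{33064}{-47464} = 199 \cdot \frac{1}{108216} - - \frac{4133}{5933} = \frac{199}{108216} + \frac{4133}{5933} = \frac{448437395}{642045528}$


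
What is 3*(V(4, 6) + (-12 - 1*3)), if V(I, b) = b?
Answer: -27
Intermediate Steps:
3*(V(4, 6) + (-12 - 1*3)) = 3*(6 + (-12 - 1*3)) = 3*(6 + (-12 - 3)) = 3*(6 - 15) = 3*(-9) = -27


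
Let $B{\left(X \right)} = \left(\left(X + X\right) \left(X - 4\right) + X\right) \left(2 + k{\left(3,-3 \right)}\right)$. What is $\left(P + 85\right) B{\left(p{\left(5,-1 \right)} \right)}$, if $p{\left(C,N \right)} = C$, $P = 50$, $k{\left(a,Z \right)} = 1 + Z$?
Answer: $0$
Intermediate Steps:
$B{\left(X \right)} = 0$ ($B{\left(X \right)} = \left(\left(X + X\right) \left(X - 4\right) + X\right) \left(2 + \left(1 - 3\right)\right) = \left(2 X \left(-4 + X\right) + X\right) \left(2 - 2\right) = \left(2 X \left(-4 + X\right) + X\right) 0 = \left(X + 2 X \left(-4 + X\right)\right) 0 = 0$)
$\left(P + 85\right) B{\left(p{\left(5,-1 \right)} \right)} = \left(50 + 85\right) 0 = 135 \cdot 0 = 0$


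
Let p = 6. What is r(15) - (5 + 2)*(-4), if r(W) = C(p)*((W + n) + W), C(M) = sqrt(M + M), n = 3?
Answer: 28 + 66*sqrt(3) ≈ 142.32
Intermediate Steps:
C(M) = sqrt(2)*sqrt(M) (C(M) = sqrt(2*M) = sqrt(2)*sqrt(M))
r(W) = 2*sqrt(3)*(3 + 2*W) (r(W) = (sqrt(2)*sqrt(6))*((W + 3) + W) = (2*sqrt(3))*((3 + W) + W) = (2*sqrt(3))*(3 + 2*W) = 2*sqrt(3)*(3 + 2*W))
r(15) - (5 + 2)*(-4) = sqrt(3)*(6 + 4*15) - (5 + 2)*(-4) = sqrt(3)*(6 + 60) - 7*(-4) = sqrt(3)*66 - 1*(-28) = 66*sqrt(3) + 28 = 28 + 66*sqrt(3)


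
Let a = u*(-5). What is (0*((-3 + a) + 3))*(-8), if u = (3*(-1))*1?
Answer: 0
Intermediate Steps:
u = -3 (u = -3*1 = -3)
a = 15 (a = -3*(-5) = 15)
(0*((-3 + a) + 3))*(-8) = (0*((-3 + 15) + 3))*(-8) = (0*(12 + 3))*(-8) = (0*15)*(-8) = 0*(-8) = 0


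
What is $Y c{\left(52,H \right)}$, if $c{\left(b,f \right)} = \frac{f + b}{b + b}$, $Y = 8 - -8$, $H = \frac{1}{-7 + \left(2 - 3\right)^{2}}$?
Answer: $\frac{311}{39} \approx 7.9744$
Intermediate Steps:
$H = - \frac{1}{6}$ ($H = \frac{1}{-7 + \left(-1\right)^{2}} = \frac{1}{-7 + 1} = \frac{1}{-6} = - \frac{1}{6} \approx -0.16667$)
$Y = 16$ ($Y = 8 + 8 = 16$)
$c{\left(b,f \right)} = \frac{b + f}{2 b}$
$Y c{\left(52,H \right)} = 16 \frac{52 - \frac{1}{6}}{2 \cdot 52} = 16 \cdot \frac{1}{2} \cdot \frac{1}{52} \cdot \frac{311}{6} = 16 \cdot \frac{311}{624} = \frac{311}{39}$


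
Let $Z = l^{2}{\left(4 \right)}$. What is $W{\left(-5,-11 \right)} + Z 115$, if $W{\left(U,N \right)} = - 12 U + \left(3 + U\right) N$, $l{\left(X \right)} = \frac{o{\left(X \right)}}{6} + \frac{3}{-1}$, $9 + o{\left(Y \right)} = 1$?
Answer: $\frac{20173}{9} \approx 2241.4$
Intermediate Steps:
$o{\left(Y \right)} = -8$ ($o{\left(Y \right)} = -9 + 1 = -8$)
$l{\left(X \right)} = - \frac{13}{3}$ ($l{\left(X \right)} = - \frac{8}{6} + \frac{3}{-1} = \left(-8\right) \frac{1}{6} + 3 \left(-1\right) = - \frac{4}{3} - 3 = - \frac{13}{3}$)
$W{\left(U,N \right)} = - 12 U + N \left(3 + U\right)$
$Z = \frac{169}{9}$ ($Z = \left(- \frac{13}{3}\right)^{2} = \frac{169}{9} \approx 18.778$)
$W{\left(-5,-11 \right)} + Z 115 = \left(\left(-12\right) \left(-5\right) + 3 \left(-11\right) - -55\right) + \frac{169}{9} \cdot 115 = \left(60 - 33 + 55\right) + \frac{19435}{9} = 82 + \frac{19435}{9} = \frac{20173}{9}$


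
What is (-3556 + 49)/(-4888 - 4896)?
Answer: 3507/9784 ≈ 0.35844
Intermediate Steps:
(-3556 + 49)/(-4888 - 4896) = -3507/(-9784) = -3507*(-1/9784) = 3507/9784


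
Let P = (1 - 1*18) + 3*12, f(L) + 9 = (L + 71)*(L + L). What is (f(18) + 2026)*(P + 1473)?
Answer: 7789732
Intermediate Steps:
f(L) = -9 + 2*L*(71 + L) (f(L) = -9 + (L + 71)*(L + L) = -9 + (71 + L)*(2*L) = -9 + 2*L*(71 + L))
P = 19 (P = (1 - 18) + 36 = -17 + 36 = 19)
(f(18) + 2026)*(P + 1473) = ((-9 + 2*18² + 142*18) + 2026)*(19 + 1473) = ((-9 + 2*324 + 2556) + 2026)*1492 = ((-9 + 648 + 2556) + 2026)*1492 = (3195 + 2026)*1492 = 5221*1492 = 7789732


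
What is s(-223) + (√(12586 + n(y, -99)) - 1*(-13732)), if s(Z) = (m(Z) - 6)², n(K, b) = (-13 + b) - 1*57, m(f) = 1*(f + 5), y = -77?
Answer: 63908 + √12417 ≈ 64019.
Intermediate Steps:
m(f) = 5 + f (m(f) = 1*(5 + f) = 5 + f)
n(K, b) = -70 + b (n(K, b) = (-13 + b) - 57 = -70 + b)
s(Z) = (-1 + Z)² (s(Z) = ((5 + Z) - 6)² = (-1 + Z)²)
s(-223) + (√(12586 + n(y, -99)) - 1*(-13732)) = (-1 - 223)² + (√(12586 + (-70 - 99)) - 1*(-13732)) = (-224)² + (√(12586 - 169) + 13732) = 50176 + (√12417 + 13732) = 50176 + (13732 + √12417) = 63908 + √12417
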